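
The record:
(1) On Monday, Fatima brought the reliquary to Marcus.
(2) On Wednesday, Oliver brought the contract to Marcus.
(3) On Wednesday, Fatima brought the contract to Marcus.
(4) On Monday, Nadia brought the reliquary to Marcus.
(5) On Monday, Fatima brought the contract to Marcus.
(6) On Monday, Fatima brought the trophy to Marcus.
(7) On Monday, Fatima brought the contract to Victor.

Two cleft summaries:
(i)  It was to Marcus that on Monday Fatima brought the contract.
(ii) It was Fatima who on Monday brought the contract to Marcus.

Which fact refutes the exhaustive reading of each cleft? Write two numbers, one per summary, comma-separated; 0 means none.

(i): focus "Marcus". Looking for Fatima as agent and the contract as thing and on Monday as setting with some other recipient — fact (7) has Victor there. Refuted.
(ii): focus "Fatima". No fact shares the contract as thing and Marcus as recipient and on Monday as setting with a different agent. 0.

7, 0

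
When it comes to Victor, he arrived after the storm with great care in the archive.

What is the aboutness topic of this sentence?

The construction explicitly marks "Victor" as what the sentence is about — the topic.
The remainder of the clause is the comment (what is said about the topic).

Victor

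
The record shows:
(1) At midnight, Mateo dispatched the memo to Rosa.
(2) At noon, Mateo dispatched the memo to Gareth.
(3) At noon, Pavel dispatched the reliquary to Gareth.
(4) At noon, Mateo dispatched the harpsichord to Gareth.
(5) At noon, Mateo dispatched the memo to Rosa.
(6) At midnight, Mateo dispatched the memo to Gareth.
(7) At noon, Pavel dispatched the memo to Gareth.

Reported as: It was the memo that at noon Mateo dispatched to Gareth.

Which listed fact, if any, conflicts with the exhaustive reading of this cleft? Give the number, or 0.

4

Focus of the cleft: "the memo" (the thing). Presupposed background: same agent, recipient, setting (Mateo / Gareth / at noon).
The exhaustive reading says no other thing fits that background.
But fact (4) also has same agent, recipient, setting (Mateo / Gareth / at noon), with thing = the harpsichord — so the exhaustive reading fails.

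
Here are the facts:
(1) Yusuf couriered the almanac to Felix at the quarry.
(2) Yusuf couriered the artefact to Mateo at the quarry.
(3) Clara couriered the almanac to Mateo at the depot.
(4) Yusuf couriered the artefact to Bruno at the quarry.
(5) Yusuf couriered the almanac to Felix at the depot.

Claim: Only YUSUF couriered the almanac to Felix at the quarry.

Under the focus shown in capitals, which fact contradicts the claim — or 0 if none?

Focus (in capitals) is "Yusuf" — the agent. "Only" excludes alternative agents while holding fixed thing = the almanac, recipient = Felix, setting = at the quarry.
No fact matches thing = the almanac, recipient = Felix, setting = at the quarry with a different agent — every other fact differs on at least one backgrounded slot. So no fact refutes it.

0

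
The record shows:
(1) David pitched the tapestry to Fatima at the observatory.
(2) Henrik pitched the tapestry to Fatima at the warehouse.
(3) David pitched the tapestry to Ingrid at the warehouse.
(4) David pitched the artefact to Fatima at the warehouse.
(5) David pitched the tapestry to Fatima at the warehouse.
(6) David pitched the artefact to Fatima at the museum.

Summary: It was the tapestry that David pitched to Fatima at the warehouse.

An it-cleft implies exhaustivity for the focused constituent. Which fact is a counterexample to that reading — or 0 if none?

The cleft puts "the tapestry" in focus and presupposes the open proposition with same agent, recipient, setting (David / Fatima / at the warehouse).
The exhaustive reading says no other thing fits that background.
But fact (4) also has same agent, recipient, setting (David / Fatima / at the warehouse), with thing = the artefact — so the exhaustive reading fails.

4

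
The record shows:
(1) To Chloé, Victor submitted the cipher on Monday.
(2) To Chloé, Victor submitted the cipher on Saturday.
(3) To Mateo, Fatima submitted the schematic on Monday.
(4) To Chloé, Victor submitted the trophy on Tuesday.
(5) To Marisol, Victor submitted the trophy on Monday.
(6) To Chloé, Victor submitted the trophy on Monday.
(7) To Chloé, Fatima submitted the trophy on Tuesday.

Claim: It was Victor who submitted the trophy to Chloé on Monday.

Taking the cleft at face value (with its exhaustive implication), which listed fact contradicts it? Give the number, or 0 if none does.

The cleft puts "Victor" in focus and presupposes the open proposition with same thing, recipient, setting (the trophy / Chloé / on Monday).
The exhaustive reading says no other agent fits that background.
No listed fact matches the background with a different agent. Exhaustivity holds.

0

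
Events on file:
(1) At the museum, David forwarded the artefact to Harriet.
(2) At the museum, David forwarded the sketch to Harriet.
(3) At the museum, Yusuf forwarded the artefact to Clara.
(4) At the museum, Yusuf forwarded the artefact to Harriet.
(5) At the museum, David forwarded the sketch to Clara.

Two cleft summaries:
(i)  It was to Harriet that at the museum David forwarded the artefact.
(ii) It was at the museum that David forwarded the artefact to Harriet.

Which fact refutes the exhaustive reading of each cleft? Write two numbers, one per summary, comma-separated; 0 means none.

0, 0

(i): focus "Harriet". No fact shares David as agent and the artefact as thing and at the museum as setting with a different recipient. 0.
(ii): focus "at the museum". No fact shares David as agent and the artefact as thing and Harriet as recipient with a different setting. 0.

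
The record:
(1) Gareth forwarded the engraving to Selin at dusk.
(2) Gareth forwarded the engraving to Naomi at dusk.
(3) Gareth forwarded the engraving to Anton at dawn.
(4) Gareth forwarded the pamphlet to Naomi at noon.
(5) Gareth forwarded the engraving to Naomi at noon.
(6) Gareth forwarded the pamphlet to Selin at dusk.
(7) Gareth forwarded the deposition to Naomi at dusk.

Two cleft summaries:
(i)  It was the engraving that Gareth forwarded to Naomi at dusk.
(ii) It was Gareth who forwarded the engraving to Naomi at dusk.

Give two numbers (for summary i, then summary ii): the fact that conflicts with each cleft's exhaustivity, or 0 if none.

Summary (i) focuses "the engraving" (the thing); background Gareth as agent and Naomi as recipient and at dusk as setting. Fact (7) matches that background with thing = the deposition — refutes (i).
Summary (ii) focuses "Gareth" (the agent); background the engraving as thing and Naomi as recipient and at dusk as setting. No fact matches that background with a different agent, so 0.

7, 0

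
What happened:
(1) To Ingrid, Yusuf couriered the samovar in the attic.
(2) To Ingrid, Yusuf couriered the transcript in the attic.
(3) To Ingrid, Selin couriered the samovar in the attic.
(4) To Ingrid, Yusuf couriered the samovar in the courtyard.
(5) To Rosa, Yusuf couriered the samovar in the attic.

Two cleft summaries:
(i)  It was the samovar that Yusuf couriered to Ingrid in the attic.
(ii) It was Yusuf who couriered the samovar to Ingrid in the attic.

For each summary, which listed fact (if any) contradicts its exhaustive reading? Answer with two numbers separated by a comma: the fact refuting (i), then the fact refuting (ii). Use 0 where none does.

2, 3

(i): focus "the samovar". Looking for Yusuf as agent and Ingrid as recipient and in the attic as setting with some other thing — fact (2) has the transcript there. Refuted.
(ii): focus "Yusuf". Looking for the samovar as thing and Ingrid as recipient and in the attic as setting with some other agent — fact (3) has Selin there. Refuted.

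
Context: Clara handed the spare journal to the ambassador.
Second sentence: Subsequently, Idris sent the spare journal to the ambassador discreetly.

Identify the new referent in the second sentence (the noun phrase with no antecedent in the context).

"the spare journal" and "the ambassador" in the second sentence are given — already mentioned in the context.
"Idris" has no antecedent in the context; it is discourse-new.

Idris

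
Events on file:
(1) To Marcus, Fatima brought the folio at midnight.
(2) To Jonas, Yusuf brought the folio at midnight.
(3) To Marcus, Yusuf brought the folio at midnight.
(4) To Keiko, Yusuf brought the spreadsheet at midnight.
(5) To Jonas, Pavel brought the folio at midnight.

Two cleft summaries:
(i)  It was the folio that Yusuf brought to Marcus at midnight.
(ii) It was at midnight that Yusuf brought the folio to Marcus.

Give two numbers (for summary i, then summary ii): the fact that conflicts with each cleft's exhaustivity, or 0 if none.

0, 0

(i): focus "the folio". No fact shares Yusuf as agent and Marcus as recipient and at midnight as setting with a different thing. 0.
(ii): focus "at midnight". No fact shares Yusuf as agent and the folio as thing and Marcus as recipient with a different setting. 0.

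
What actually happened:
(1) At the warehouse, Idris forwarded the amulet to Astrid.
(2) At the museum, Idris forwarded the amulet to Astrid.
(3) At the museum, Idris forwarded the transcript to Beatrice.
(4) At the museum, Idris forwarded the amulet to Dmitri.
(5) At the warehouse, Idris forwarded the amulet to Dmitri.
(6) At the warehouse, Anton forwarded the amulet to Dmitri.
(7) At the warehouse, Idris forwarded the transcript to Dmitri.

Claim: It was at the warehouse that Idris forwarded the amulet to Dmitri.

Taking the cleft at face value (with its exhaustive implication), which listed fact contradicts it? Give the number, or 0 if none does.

Focus of the cleft: "at the warehouse" (the setting). Presupposed background: agent = Idris, thing = the amulet, recipient = Dmitri.
The exhaustive reading says no other setting fits that background.
But fact (4) also has agent = Idris, thing = the amulet, recipient = Dmitri, with setting = at the museum — so the exhaustive reading fails.

4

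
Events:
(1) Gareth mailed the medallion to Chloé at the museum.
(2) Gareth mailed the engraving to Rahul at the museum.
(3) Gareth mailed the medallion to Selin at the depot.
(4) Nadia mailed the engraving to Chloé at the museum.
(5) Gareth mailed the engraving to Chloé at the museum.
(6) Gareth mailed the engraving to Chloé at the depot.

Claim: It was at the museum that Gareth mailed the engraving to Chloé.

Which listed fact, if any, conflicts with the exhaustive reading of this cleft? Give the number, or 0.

The cleft puts "at the museum" in focus and presupposes the open proposition with Gareth as agent and the engraving as thing and Chloé as recipient.
Exhaustivity: at the museum is the only setting satisfying that background.
But fact (6) also has Gareth as agent and the engraving as thing and Chloé as recipient, with setting = at the depot — so the exhaustive reading fails.

6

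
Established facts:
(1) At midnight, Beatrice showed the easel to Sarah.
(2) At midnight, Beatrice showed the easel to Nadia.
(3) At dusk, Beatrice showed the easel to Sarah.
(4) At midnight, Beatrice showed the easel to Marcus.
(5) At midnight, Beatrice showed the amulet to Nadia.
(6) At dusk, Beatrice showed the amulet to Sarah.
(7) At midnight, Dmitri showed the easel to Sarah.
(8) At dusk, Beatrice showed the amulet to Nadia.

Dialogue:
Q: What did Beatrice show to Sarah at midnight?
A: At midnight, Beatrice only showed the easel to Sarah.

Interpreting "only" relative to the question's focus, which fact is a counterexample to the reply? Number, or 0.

0

Answering "What did ...?" puts focus on the thing — here, "the easel".
So "only" ranges over things; the rest (same agent, recipient, setting (Beatrice / Sarah / at midnight)) is presupposed.
No fact keeps same agent, recipient, setting (Beatrice / Sarah / at midnight) while changing the thing; every other fact differs on something backgrounded. The reply stands.
(Fact (2) would refute a reading with focus on the recipient — but that is not what the question asks.)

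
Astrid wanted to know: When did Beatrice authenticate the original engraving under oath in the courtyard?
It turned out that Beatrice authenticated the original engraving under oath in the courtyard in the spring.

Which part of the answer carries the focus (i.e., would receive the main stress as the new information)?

The wh-word "when" asks about the time.
In the answer, "Beatrice", "the original engraving", "under oath" and "in the courtyard" are given — repeated from the question.
The constituent filling the time gap is "in the spring"; that is the focus and would carry nuclear stress.

in the spring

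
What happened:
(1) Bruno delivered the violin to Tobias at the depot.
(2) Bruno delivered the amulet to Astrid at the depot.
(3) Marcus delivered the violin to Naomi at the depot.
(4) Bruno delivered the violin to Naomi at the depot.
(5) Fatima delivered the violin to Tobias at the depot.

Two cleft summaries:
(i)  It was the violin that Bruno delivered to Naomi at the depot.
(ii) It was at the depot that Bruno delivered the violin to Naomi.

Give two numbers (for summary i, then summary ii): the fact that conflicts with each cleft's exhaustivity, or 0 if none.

(i): focus "the violin". No fact shares Bruno as agent and Naomi as recipient and at the depot as setting with a different thing. 0.
(ii): focus "at the depot". No fact shares Bruno as agent and the violin as thing and Naomi as recipient with a different setting. 0.

0, 0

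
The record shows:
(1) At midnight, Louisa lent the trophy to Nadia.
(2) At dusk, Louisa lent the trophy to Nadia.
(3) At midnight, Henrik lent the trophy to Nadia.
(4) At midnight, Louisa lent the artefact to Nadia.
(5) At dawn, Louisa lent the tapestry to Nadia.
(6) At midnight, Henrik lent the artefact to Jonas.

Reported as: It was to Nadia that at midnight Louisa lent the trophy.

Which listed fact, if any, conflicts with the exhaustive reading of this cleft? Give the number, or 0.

The cleft puts "Nadia" in focus and presupposes the open proposition with agent = Louisa, thing = the trophy, setting = at midnight.
Exhaustivity: Nadia is the only recipient satisfying that background.
No listed fact matches the background with a different recipient. Exhaustivity holds.

0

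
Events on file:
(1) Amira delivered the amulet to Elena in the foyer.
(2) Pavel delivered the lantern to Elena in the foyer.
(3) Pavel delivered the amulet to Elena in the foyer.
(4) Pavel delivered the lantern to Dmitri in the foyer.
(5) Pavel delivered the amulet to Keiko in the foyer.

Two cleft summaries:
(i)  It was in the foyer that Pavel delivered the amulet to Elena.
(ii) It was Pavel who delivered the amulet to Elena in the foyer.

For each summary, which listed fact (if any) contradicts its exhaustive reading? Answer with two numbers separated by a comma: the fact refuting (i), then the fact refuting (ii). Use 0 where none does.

(i): focus "in the foyer". No fact shares Pavel as agent and the amulet as thing and Elena as recipient with a different setting. 0.
(ii): focus "Pavel". Looking for the amulet as thing and Elena as recipient and in the foyer as setting with some other agent — fact (1) has Amira there. Refuted.

0, 1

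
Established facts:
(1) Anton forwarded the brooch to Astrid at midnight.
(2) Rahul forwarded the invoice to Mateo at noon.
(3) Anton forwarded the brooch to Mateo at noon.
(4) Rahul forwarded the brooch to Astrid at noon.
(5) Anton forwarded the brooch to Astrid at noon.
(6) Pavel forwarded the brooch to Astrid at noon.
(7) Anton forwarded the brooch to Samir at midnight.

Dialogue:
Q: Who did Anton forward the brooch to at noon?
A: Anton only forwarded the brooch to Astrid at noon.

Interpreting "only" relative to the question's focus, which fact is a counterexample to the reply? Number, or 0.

3

Answering "Who did ... to ...?" puts focus on the recipient — here, "Astrid".
"Only" then excludes alternative recipients while the background — same agent, thing, setting (Anton / the brooch / at noon) — is held fixed.
Fact (3) keeps same agent, thing, setting (Anton / the brooch / at noon) but has recipient = Mateo; that refutes the reply.
(Fact (1) would refute a reading with focus on the setting — but that is not what the question asks.)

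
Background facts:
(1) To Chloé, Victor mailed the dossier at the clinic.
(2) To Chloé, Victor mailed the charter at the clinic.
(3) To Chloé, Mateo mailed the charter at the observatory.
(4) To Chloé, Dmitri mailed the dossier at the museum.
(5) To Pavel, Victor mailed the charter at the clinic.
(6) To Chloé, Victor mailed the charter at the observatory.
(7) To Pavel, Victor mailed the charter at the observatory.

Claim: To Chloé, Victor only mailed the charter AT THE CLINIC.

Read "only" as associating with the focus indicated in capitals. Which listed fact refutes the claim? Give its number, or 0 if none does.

The capitals mark "at the clinic" as focus. So "only" rules out other settings, with the rest (same agent, thing, recipient (Victor / the charter / Chloé)) as background.
Fact (6) shares the background but differs in setting (at the observatory) — a counterexample.

6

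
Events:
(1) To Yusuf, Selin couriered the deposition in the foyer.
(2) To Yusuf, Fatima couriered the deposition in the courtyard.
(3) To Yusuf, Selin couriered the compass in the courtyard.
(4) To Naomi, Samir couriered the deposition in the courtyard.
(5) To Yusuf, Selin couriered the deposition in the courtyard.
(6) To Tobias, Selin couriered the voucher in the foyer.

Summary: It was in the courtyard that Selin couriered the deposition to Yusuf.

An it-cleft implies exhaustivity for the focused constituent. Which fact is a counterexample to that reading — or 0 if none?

1

Focus of the cleft: "in the courtyard" (the setting). Presupposed background: same agent, thing, recipient (Selin / the deposition / Yusuf).
Exhaustivity: in the courtyard is the only setting satisfying that background.
Fact (1) shares the background but with setting = in the foyer; exhaustivity is violated.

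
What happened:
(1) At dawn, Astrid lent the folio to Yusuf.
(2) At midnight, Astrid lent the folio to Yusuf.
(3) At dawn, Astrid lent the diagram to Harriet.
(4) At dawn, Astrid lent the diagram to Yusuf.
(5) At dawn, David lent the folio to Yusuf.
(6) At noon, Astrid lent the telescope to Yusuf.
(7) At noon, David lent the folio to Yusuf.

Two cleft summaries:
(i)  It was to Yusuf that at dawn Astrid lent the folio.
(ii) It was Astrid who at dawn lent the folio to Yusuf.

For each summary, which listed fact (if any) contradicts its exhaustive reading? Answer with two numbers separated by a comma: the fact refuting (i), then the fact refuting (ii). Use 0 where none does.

Summary (i) focuses "Yusuf" (the recipient); background agent = Astrid, thing = the folio, setting = at dawn. No fact matches that background with a different recipient, so 0.
Summary (ii) focuses "Astrid" (the agent); background thing = the folio, recipient = Yusuf, setting = at dawn. Fact (5) matches that background with agent = David — refutes (ii).

0, 5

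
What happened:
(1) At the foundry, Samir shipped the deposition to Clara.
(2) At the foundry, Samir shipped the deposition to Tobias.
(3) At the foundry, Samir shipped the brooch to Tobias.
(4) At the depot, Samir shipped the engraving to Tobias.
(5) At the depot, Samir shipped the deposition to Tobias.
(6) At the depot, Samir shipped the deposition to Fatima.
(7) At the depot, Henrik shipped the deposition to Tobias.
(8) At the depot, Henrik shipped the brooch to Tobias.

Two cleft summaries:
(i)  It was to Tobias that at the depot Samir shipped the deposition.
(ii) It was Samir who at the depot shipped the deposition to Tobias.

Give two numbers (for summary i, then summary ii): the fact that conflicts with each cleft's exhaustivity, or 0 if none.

6, 7

Summary (i) focuses "Tobias" (the recipient); background agent = Samir, thing = the deposition, setting = at the depot. Fact (6) matches that background with recipient = Fatima — refutes (i).
Summary (ii) focuses "Samir" (the agent); background thing = the deposition, recipient = Tobias, setting = at the depot. Fact (7) matches that background with agent = Henrik — refutes (ii).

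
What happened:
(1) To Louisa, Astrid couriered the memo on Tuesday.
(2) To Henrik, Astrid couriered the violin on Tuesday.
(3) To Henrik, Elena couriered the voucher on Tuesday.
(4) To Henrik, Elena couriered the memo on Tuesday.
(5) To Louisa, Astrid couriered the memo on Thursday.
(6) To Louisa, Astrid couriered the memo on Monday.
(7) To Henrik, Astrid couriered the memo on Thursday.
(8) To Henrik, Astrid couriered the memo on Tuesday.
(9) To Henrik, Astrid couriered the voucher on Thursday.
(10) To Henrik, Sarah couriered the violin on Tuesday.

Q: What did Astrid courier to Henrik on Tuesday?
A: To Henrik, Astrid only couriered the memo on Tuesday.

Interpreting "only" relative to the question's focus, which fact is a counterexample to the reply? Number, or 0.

2

Answering "What did ...?" puts focus on the thing — here, "the memo".
"Only" then excludes alternative things while the background — same agent, recipient, setting (Astrid / Henrik / on Tuesday) — is held fixed.
Fact (2) keeps same agent, recipient, setting (Astrid / Henrik / on Tuesday) but has thing = the violin; that refutes the reply.
(Fact (7) would refute a reading with focus on the setting — but that is not what the question asks.)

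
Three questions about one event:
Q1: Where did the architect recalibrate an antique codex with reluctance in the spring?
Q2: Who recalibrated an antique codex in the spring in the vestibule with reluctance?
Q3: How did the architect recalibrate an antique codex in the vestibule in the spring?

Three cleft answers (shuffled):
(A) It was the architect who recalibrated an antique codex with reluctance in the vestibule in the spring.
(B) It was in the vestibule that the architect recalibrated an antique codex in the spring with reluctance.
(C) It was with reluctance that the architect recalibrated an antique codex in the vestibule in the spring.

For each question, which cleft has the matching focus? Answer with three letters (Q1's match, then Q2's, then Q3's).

BAC

Q1 asks about the location; cleft (B) focuses "in the vestibule", which is the location — so Q1 → B.
Q2 asks about the subject (agent); cleft (A) focuses "the architect", which is the subject (agent) — so Q2 → A.
Q3 asks about the manner; cleft (C) focuses "with reluctance", which is the manner — so Q3 → C.
Mapping: Q1→B, Q2→A, Q3→C.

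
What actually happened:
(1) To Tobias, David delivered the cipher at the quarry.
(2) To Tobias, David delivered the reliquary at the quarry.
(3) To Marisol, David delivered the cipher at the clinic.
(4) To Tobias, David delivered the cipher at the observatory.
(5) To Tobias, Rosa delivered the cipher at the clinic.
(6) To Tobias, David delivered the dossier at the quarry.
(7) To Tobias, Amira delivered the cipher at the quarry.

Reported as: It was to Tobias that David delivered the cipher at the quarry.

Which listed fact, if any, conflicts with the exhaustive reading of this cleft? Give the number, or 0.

0

The cleft puts "Tobias" in focus and presupposes the open proposition with David as agent and the cipher as thing and at the quarry as setting.
Exhaustivity: Tobias is the only recipient satisfying that background.
Every other fact differs from the presupposition on some backgrounded slot, so none challenges the exhaustivity.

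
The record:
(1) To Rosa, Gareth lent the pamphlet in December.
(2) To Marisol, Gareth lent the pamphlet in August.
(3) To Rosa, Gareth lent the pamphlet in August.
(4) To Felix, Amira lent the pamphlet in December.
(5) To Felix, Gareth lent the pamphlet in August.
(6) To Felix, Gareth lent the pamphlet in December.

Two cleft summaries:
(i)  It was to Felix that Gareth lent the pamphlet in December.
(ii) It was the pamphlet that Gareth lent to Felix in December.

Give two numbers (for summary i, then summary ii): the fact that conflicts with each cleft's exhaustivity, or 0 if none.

Summary (i) focuses "Felix" (the recipient); background same agent, thing, setting (Gareth / the pamphlet / in December). Fact (1) matches that background with recipient = Rosa — refutes (i).
Summary (ii) focuses "the pamphlet" (the thing); background same agent, recipient, setting (Gareth / Felix / in December). No fact matches that background with a different thing, so 0.

1, 0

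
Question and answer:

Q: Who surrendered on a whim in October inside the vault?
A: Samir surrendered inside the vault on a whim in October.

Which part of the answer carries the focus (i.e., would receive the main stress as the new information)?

The wh-word "who" asks about the subject (agent).
In the answer, "in October", "on a whim" and "inside the vault" are given — repeated from the question.
The constituent filling the subject (agent) gap is "Samir"; that is the focus and would carry nuclear stress.

Samir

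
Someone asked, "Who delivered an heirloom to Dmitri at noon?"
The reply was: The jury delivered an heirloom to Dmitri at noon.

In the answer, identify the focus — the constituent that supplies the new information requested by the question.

the jury

The wh-word "who" asks about the subject (agent).
In the answer, "an heirloom", "to Dmitri" and "at noon" are given — repeated from the question.
The constituent filling the subject (agent) gap is "the jury"; that is the focus and would carry nuclear stress.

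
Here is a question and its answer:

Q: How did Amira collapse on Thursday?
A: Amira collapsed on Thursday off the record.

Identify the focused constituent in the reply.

The wh-word "how" asks about the manner.
In the answer, "Amira" and "on Thursday" are given — repeated from the question.
The constituent filling the manner gap is "off the record"; that is the focus and would carry nuclear stress.

off the record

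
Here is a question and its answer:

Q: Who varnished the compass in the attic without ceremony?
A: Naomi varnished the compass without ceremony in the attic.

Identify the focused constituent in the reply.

Naomi

The wh-word "who" asks about the subject (agent).
In the answer, "the compass", "in the attic" and "without ceremony" are given — repeated from the question.
The constituent filling the subject (agent) gap is "Naomi"; that is the focus and would carry nuclear stress.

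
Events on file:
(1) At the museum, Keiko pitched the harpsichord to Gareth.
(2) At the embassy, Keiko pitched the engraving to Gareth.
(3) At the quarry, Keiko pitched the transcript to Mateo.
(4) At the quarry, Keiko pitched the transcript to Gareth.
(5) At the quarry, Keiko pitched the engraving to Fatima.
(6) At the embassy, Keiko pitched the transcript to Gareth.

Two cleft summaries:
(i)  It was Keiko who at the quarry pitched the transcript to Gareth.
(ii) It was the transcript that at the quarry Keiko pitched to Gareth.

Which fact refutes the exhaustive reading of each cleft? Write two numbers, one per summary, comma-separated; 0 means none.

(i): focus "Keiko". No fact shares same thing, recipient, setting (the transcript / Gareth / at the quarry) with a different agent. 0.
(ii): focus "the transcript". No fact shares same agent, recipient, setting (Keiko / Gareth / at the quarry) with a different thing. 0.

0, 0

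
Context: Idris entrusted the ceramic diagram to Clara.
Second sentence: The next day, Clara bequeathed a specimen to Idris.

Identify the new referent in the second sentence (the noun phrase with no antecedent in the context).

"Clara" and "Idris" in the second sentence are given — already mentioned in the context.
"a specimen" has no antecedent in the context; it is discourse-new (the indefinite article also signals a new referent).

a specimen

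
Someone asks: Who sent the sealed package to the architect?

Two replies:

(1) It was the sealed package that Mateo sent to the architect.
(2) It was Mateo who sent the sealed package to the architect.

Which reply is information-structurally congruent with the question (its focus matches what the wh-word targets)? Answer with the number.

2

The question word "who" targets the subject (agent).
Option (1) clefts "the sealed package" — the direct object, not what was asked.
Option (2) clefts "Mateo" — that matches what the question asks about.
So the congruent reply is (2).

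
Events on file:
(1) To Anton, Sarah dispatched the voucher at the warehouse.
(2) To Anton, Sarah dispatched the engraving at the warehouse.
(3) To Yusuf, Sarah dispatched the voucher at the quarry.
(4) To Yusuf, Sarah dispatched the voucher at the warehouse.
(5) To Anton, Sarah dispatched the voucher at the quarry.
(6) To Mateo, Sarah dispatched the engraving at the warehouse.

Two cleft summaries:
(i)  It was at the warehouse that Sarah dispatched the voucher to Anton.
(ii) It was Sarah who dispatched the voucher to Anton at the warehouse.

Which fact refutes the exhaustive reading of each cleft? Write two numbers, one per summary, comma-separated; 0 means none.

(i): focus "at the warehouse". Looking for agent = Sarah, thing = the voucher, recipient = Anton with some other setting — fact (5) has at the quarry there. Refuted.
(ii): focus "Sarah". No fact shares thing = the voucher, recipient = Anton, setting = at the warehouse with a different agent. 0.

5, 0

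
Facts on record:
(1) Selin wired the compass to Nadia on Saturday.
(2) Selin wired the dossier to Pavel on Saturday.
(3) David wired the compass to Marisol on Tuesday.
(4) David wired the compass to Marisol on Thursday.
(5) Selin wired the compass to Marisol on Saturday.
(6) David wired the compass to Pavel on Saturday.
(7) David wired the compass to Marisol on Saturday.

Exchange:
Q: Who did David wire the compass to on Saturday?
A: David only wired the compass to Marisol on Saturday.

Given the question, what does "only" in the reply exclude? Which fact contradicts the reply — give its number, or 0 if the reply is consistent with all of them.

Answering "Who did ... to ...?" puts focus on the recipient — here, "Marisol".
"Only" then excludes alternative recipients while the background — same agent, thing, setting (David / the compass / on Saturday) — is held fixed.
Fact (6) keeps same agent, thing, setting (David / the compass / on Saturday) but has recipient = Pavel; that refutes the reply.
(Fact (3) would refute a reading with focus on the setting — but that is not what the question asks.)

6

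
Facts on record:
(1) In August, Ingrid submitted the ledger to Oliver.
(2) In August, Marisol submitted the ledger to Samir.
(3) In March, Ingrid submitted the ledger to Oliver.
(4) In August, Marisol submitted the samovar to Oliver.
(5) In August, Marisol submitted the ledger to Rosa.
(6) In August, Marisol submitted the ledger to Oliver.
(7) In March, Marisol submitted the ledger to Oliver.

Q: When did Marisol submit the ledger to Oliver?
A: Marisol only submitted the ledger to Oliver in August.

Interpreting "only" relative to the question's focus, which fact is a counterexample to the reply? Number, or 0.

7

The question "When did ...?" targets the setting, so in the reply the focus falls on "in August".
"Only" then excludes alternative settings while the background — Marisol as agent and the ledger as thing and Oliver as recipient — is held fixed.
Fact (7) shares the background with a different setting (in March) — counterexample.
(Fact (4) would refute a reading with focus on the thing — but that is not what the question asks.)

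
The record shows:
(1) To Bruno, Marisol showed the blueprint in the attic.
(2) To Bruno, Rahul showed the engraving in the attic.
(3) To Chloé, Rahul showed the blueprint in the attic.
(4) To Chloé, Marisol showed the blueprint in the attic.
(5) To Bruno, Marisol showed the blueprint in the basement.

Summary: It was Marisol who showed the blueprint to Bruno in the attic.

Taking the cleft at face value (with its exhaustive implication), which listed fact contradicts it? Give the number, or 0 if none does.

0

The cleft puts "Marisol" in focus and presupposes the open proposition with thing = the blueprint, recipient = Bruno, setting = in the attic.
Exhaustivity: Marisol is the only agent satisfying that background.
Every other fact differs from the presupposition on some backgrounded slot, so none challenges the exhaustivity.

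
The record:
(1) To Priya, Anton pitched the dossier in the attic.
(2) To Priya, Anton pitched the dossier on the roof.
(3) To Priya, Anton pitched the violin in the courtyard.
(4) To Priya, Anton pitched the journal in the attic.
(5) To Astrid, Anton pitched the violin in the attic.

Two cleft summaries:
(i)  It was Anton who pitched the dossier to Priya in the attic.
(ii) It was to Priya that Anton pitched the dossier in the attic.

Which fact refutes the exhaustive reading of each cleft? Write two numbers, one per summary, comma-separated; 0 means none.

(i): focus "Anton". No fact shares thing = the dossier, recipient = Priya, setting = in the attic with a different agent. 0.
(ii): focus "Priya". No fact shares agent = Anton, thing = the dossier, setting = in the attic with a different recipient. 0.

0, 0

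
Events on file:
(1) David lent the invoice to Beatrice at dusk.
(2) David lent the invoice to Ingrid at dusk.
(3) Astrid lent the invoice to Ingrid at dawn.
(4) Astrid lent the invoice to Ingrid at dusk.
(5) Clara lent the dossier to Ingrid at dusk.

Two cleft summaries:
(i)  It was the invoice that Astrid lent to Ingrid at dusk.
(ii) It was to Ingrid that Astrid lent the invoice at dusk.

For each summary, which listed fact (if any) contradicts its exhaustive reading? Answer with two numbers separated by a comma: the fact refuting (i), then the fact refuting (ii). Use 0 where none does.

(i): focus "the invoice". No fact shares Astrid as agent and Ingrid as recipient and at dusk as setting with a different thing. 0.
(ii): focus "Ingrid". No fact shares Astrid as agent and the invoice as thing and at dusk as setting with a different recipient. 0.

0, 0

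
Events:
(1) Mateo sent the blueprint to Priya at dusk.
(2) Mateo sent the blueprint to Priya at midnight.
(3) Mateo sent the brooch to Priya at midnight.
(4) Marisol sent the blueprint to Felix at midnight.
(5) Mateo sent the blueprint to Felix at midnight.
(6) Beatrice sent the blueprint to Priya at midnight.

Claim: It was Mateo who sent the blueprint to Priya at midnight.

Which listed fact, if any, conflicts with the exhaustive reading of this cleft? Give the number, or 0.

6

Focus of the cleft: "Mateo" (the agent). Presupposed background: same thing, recipient, setting (the blueprint / Priya / at midnight).
Exhaustivity: Mateo is the only agent satisfying that background.
But fact (6) also has same thing, recipient, setting (the blueprint / Priya / at midnight), with agent = Beatrice — so the exhaustive reading fails.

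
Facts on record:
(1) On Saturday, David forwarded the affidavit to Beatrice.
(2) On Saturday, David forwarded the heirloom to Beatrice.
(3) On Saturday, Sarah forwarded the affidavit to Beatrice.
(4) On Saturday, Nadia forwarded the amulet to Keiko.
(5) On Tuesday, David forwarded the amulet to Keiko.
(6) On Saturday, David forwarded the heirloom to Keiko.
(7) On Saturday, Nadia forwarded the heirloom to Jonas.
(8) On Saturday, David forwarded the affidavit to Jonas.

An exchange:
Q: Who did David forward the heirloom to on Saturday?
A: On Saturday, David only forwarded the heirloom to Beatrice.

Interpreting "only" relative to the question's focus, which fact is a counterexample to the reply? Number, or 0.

The question "Who did ... to ...?" targets the recipient, so in the reply the focus falls on "Beatrice".
So "only" ranges over recipients; the rest (agent = David, thing = the heirloom, setting = on Saturday) is presupposed.
Fact (6) keeps agent = David, thing = the heirloom, setting = on Saturday but has recipient = Keiko; that refutes the reply.
(Fact (1) would refute a reading with focus on the thing — but that is not what the question asks.)

6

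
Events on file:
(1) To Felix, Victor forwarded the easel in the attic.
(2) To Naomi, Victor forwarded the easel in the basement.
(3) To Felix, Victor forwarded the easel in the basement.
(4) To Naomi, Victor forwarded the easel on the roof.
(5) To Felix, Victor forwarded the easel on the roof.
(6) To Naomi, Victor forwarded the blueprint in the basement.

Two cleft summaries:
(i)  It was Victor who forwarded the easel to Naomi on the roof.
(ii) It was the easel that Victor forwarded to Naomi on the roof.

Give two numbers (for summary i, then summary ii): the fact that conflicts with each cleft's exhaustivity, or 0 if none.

0, 0

(i): focus "Victor". No fact shares same thing, recipient, setting (the easel / Naomi / on the roof) with a different agent. 0.
(ii): focus "the easel". No fact shares same agent, recipient, setting (Victor / Naomi / on the roof) with a different thing. 0.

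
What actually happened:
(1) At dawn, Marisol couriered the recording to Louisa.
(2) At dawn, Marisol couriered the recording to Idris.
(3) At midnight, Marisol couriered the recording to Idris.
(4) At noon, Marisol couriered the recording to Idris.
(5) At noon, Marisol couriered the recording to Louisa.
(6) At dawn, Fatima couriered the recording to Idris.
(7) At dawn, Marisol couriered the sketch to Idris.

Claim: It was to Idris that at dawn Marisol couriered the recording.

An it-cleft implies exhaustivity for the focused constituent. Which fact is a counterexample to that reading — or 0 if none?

1

The cleft puts "Idris" in focus and presupposes the open proposition with Marisol as agent and the recording as thing and at dawn as setting.
The exhaustive reading says no other recipient fits that background.
But fact (1) also has Marisol as agent and the recording as thing and at dawn as setting, with recipient = Louisa — so the exhaustive reading fails.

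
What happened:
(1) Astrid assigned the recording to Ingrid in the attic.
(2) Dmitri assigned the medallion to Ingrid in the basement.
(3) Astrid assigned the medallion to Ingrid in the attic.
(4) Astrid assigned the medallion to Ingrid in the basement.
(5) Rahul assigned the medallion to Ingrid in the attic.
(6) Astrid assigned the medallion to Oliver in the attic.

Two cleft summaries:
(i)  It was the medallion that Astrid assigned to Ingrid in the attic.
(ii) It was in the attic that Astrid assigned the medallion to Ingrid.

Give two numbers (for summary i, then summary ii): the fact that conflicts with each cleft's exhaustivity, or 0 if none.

1, 4

(i): focus "the medallion". Looking for same agent, recipient, setting (Astrid / Ingrid / in the attic) with some other thing — fact (1) has the recording there. Refuted.
(ii): focus "in the attic". Looking for same agent, thing, recipient (Astrid / the medallion / Ingrid) with some other setting — fact (4) has in the basement there. Refuted.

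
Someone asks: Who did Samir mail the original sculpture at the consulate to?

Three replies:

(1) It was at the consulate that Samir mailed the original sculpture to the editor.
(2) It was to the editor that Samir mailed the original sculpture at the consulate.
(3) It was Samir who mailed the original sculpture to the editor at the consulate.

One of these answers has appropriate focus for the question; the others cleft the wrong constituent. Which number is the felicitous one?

The question word "who" targets the recipient.
Option (1) clefts "at the consulate" — the location, not what was asked.
Option (2) clefts "to the editor" — that matches what the question asks about.
Option (3) clefts "Samir" — the subject (agent), not what was asked.
So the congruent reply is (2).

2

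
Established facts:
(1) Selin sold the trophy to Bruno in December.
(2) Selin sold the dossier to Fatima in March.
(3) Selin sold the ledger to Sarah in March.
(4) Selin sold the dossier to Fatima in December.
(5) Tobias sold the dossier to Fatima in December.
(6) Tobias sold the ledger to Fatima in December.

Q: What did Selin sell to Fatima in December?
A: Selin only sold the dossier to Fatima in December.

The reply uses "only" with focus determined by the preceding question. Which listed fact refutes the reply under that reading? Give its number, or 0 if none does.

0

The question "What did ...?" targets the thing, so in the reply the focus falls on "the dossier".
"Only" then excludes alternative things while the background — agent = Selin, recipient = Fatima, setting = in December — is held fixed.
No listed fact shares that background with another thing. Nothing contradicts the reply.
(Fact (2) would refute a reading with focus on the setting — but that is not what the question asks.)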